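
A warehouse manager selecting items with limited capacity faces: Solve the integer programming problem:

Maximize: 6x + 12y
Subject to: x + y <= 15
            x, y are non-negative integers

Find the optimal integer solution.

Objective: 6x + 12y, constraint: x + y <= 15
Coefficient of y is 12 > coefficient of x is 6, so allocate the entire budget to y.
Optimal: x = 0, y = 15, value = 180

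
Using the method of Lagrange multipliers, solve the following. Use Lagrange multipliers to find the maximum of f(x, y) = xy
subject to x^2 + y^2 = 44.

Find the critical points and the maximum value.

Lagrange conditions: y = 2*lambda*x and x = 2*lambda*y
If x = 0 then y = 0, violating the constraint, so x, y != 0.
Dividing: y/x = x/y => x^2 = y^2 => y = x or y = -x
Constraint: 2x^2 = 44 => x^2 = 22 => x = +/-sqrt(22)
Critical points: (sqrt(22), sqrt(22)), (-sqrt(22), -sqrt(22)), (sqrt(22), -sqrt(22)), (-sqrt(22), sqrt(22))
  y = x:  xy = x^2 = 22  at (sqrt(22), sqrt(22)) and (-sqrt(22), -sqrt(22))
  y = -x: xy = -x^2 = -22 at (sqrt(22), -sqrt(22)) and (-sqrt(22), sqrt(22))
Maximum xy = 22 at (sqrt(22), sqrt(22)) and (-sqrt(22), -sqrt(22))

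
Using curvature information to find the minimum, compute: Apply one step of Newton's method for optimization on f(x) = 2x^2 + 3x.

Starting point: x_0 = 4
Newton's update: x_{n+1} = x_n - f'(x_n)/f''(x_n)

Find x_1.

f(x) = 2x^2 + 3x
f'(x) = 4x + (3), f''(x) = 4
Newton step: x_1 = x_0 - f'(x_0)/f''(x_0)
f'(4) = 19
x_1 = 4 - 19/4 = -3/4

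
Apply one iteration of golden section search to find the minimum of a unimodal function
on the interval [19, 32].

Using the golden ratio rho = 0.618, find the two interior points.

Golden section search on [19, 32].
Golden ratio rho = 0.618 (approx).
Interior points:
  x_1 = 19 + (1-0.618)*13 = 23.9660
  x_2 = 19 + 0.618*13 = 27.0340
Compare f(x_1) and f(x_2) to determine which subinterval to keep.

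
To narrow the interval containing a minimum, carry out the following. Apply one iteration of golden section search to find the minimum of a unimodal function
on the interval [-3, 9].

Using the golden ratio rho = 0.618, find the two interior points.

Golden section search on [-3, 9].
Golden ratio rho = 0.618 (approx).
Interior points:
  x_1 = -3 + (1-0.618)*12 = 1.5840
  x_2 = -3 + 0.618*12 = 4.4160
Compare f(x_1) and f(x_2) to determine which subinterval to keep.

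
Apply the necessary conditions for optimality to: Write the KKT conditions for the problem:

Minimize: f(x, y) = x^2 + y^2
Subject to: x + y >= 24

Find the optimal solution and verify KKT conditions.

KKT conditions for min x^2 + y^2 s.t. x + y >= 24:
Stationarity: 2x = mu, 2y = mu
So x = y = mu/2.
Complementary slackness: mu*(x + y - 24) = 0
Primal feasibility: x + y >= 24; dual feasibility: mu >= 0
If mu = 0 then x = y = 0, but 0 + 0 < 24 is infeasible, so the constraint is active.
Constraint active: x + y = 2*(mu/2) = 24 => mu = 24
x = y = 12, f = 288
Verify: stationarity 2*12 = 24 = mu; primal 12 + 12 = 24 >= 24; dual mu = 24 >= 0; complementary slackness 24*(24 - 24) = 0. All KKT conditions hold.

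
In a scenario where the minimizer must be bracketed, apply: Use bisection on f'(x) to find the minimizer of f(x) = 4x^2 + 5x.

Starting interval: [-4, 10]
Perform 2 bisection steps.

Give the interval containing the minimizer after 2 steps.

Finding critical point of f(x) = 4x^2 + 5x using bisection on f'(x) = 8x + 5.
f'(x) = 0 when x = -5/8.
Starting interval: [-4, 10]
Step 1: mid = 3, f'(mid) = 29, new interval = [-4, 3]
Step 2: mid = -1/2, f'(mid) = 1, new interval = [-4, -1/2]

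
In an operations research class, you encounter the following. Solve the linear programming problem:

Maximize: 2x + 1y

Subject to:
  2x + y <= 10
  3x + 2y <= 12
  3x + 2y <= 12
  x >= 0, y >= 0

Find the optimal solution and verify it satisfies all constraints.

Feasible vertices: (0, 0), (0, 6), (4, 0)
Objective 2x + 1y at each vertex:
  (0, 0): 0
  (0, 6): 6
  (4, 0): 8
Maximum is 8 at (4, 0).
Verify constraints at (x, y) = (4, 0):
  2*4 + 1*0 = 8 <= 10
  3*4 + 2*0 = 12 <= 12 (active)
  3*4 + 2*0 = 12 <= 12 (active)
  x = 4 >= 0, y = 0 >= 0. All constraints satisfied.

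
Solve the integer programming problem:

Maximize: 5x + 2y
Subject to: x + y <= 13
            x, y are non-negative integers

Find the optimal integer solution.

Objective: 5x + 2y, constraint: x + y <= 13
Coefficient of x is 5 >= coefficient of y is 2, so allocate the entire budget to x.
Optimal: x = 13, y = 0, value = 65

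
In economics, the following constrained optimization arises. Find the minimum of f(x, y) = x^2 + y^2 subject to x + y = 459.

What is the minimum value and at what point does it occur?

Substitute y = 459 - x into f(x,y) = x^2 + y^2:
g(x) = x^2 + (459 - x)^2 = 2x^2 - 918x + 210681
g'(x) = 4x - 918 = 0  =>  x = 459/2
y = 459 - 459/2 = 459/2
Minimum value = (459/2)^2 + (459/2)^2 = 210681/2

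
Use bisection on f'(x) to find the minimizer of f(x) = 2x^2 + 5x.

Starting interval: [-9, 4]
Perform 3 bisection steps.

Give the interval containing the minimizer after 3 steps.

Finding critical point of f(x) = 2x^2 + 5x using bisection on f'(x) = 4x + 5.
f'(x) = 0 when x = -5/4.
Starting interval: [-9, 4]
Step 1: mid = -5/2, f'(mid) = -5, new interval = [-5/2, 4]
Step 2: mid = 3/4, f'(mid) = 8, new interval = [-5/2, 3/4]
Step 3: mid = -7/8, f'(mid) = 3/2, new interval = [-5/2, -7/8]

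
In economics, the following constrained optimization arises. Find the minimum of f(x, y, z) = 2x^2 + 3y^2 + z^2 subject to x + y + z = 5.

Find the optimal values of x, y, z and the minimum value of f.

Using Lagrange multipliers on f = 2x^2 + 3y^2 + z^2 with constraint x + y + z = 5:
Conditions: 2*2*x = lambda, 2*3*y = lambda, 2*1*z = lambda
So x = lambda/4, y = lambda/6, z = lambda/2
Substituting into constraint: lambda * (11/12) = 5
lambda = 60/11
x = 15/11, y = 10/11, z = 30/11
Minimum value = 150/11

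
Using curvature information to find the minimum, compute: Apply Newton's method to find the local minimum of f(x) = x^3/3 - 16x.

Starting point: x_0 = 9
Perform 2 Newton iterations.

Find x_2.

f(x) = x^3/3 - 16x
f'(x) = x^2 - 16, f''(x) = 2x
Newton update: x_{n+1} = x_n - (x_n^2 - 16)/(2*x_n)
Step 1: x_0 = 9, f'=65, f''=18, x_1 = 97/18
Step 2: x_1 = 97/18, f'=4225/324, f''=97/9, x_2 = 14593/3492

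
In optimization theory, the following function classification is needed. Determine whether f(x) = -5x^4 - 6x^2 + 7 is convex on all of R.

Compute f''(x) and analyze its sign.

f(x) = -5x^4 - 6x^2 + 7
f'(x) = -20x^3 + -12x
f''(x) = -60x^2 + -12
f''(x) = -60x^2 + -12 <= -12 < 0 for all x
Therefore, f is concave on R.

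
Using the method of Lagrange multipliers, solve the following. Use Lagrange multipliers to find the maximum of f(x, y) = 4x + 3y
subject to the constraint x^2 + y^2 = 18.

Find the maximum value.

Set up Lagrange conditions: grad f = lambda * grad g
  4 = 2*lambda*x
  3 = 2*lambda*y
From these: x/y = 4/3, so x = 4t, y = 3t for some t.
Substitute into constraint: (4t)^2 + (3t)^2 = 18
  t^2 * 25 = 18
  t = sqrt(18/25)
Maximum = 4*x + 3*y = (4^2 + 3^2)*t = 25 * sqrt(18/25) = sqrt(450)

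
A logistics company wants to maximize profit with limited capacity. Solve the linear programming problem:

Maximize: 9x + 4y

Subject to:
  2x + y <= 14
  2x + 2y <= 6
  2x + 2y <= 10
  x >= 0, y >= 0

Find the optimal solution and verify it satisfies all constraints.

Feasible vertices: (0, 0), (0, 3), (3, 0)
Objective 9x + 4y at each vertex:
  (0, 0): 0
  (0, 3): 12
  (3, 0): 27
Maximum is 27 at (3, 0).
Verify constraints at (x, y) = (3, 0):
  2*3 + 1*0 = 6 <= 14
  2*3 + 2*0 = 6 <= 6 (active)
  2*3 + 2*0 = 6 <= 10
  x = 3 >= 0, y = 0 >= 0. All constraints satisfied.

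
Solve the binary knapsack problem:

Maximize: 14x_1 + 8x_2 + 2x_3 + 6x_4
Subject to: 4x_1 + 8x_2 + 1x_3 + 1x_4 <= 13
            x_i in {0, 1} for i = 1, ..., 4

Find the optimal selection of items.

Items: item 1 (v=14, w=4), item 2 (v=8, w=8), item 3 (v=2, w=1), item 4 (v=6, w=1)
Capacity: 13
Checking all 16 subsets (w = total weight, v = total value):
  {}: w = 0, v = 0
  {1}: w = 4, v = 14
  {2}: w = 8, v = 8
  {3}: w = 1, v = 2
  {4}: w = 1, v = 6
  {1, 2}: w = 12, v = 22
  {1, 3}: w = 5, v = 16
  {1, 4}: w = 5, v = 20
  {2, 3}: w = 9, v = 10
  {2, 4}: w = 9, v = 14
  {3, 4}: w = 2, v = 8
  {1, 2, 3}: w = 13, v = 24
  {1, 2, 4}: w = 13, v = 28
  {1, 3, 4}: w = 6, v = 22
  {2, 3, 4}: w = 10, v = 16
  {1, 2, 3, 4}: w = 14 > 13, infeasible
Best feasible subset: items [1, 2, 4]
Total weight: 13 <= 13, total value: 28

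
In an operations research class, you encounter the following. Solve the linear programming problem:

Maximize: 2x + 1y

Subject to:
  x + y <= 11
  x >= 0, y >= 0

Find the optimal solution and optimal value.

The feasible region has vertices at [(0, 0), (11, 0), (0, 11)].
Checking objective 2x + 1y at each vertex:
  (0, 0): 2*0 + 1*0 = 0
  (11, 0): 2*11 + 1*0 = 22
  (0, 11): 2*0 + 1*11 = 11
Maximum is 22 at (11, 0).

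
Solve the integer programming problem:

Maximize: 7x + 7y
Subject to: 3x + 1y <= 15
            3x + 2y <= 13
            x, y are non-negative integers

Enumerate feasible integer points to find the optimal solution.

Constraint 1: 3x + 1y <= 15
Constraint 2: 3x + 2y <= 13
Feasible x range (need y >= 0): 0 <= x <= min(15/3, 13/3) => x in {0, ..., 4}.
Enumerate feasible integer points row by row (the coefficient of y is 7 > 0, so for each x the largest feasible y gives the best value):
  x = 0: y <= min((15 - 3*0)/1, (13 - 3*0)/2) => y in {0, ..., 6}; best 7*0 + 7*6 = 42
  x = 1: y <= min((15 - 3*1)/1, (13 - 3*1)/2) => y in {0, ..., 5}; best 7*1 + 7*5 = 42
  x = 2: y <= min((15 - 3*2)/1, (13 - 3*2)/2) => y in {0, ..., 3}; best 7*2 + 7*3 = 35
  x = 3: y <= min((15 - 3*3)/1, (13 - 3*3)/2) => y in {0, ..., 2}; best 7*3 + 7*2 = 35
  x = 4: y <= min((15 - 3*4)/1, (13 - 3*4)/2) => y in {0}; best 7*4 + 7*0 = 28
The maximum 7x + 7y = 42 is achieved at x = 0, y = 6.
(The same value 42 is also attained at (1, 5).)
Check: 3*0 + 1*6 = 6 <= 15 and 3*0 + 2*6 = 12 <= 13.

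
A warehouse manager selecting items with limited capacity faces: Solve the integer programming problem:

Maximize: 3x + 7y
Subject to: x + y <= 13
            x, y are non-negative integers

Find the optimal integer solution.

Objective: 3x + 7y, constraint: x + y <= 13
Coefficient of y is 7 > coefficient of x is 3, so allocate the entire budget to y.
Optimal: x = 0, y = 13, value = 91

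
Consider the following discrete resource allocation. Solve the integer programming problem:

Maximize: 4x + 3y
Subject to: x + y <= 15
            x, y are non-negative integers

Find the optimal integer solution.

Objective: 4x + 3y, constraint: x + y <= 15
Coefficient of x is 4 >= coefficient of y is 3, so allocate the entire budget to x.
Optimal: x = 15, y = 0, value = 60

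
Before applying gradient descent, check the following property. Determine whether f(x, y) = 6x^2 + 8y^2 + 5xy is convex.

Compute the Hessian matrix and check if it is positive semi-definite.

f(x,y) = 6x^2 + 8y^2 + 5xy
Hessian H = [[12, 5], [5, 16]]
trace(H) = 28, det(H) = 167
Eigenvalues: (28 +/- sqrt(116)) / 2 = 19.39, 8.615
Since both eigenvalues > 0, f is convex.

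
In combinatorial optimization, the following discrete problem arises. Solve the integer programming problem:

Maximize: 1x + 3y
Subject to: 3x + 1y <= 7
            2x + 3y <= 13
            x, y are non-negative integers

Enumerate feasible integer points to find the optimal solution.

Constraint 1: 3x + 1y <= 7
Constraint 2: 2x + 3y <= 13
Feasible x range (need y >= 0): 0 <= x <= min(7/3, 13/2) => x in {0, ..., 2}.
Enumerate feasible integer points row by row (the coefficient of y is 3 > 0, so for each x the largest feasible y gives the best value):
  x = 0: y <= min((7 - 3*0)/1, (13 - 2*0)/3) => y in {0, ..., 4}; best 1*0 + 3*4 = 12
  x = 1: y <= min((7 - 3*1)/1, (13 - 2*1)/3) => y in {0, ..., 3}; best 1*1 + 3*3 = 10
  x = 2: y <= min((7 - 3*2)/1, (13 - 2*2)/3) => y in {0, ..., 1}; best 1*2 + 3*1 = 5
The maximum 1x + 3y = 12 is achieved at x = 0, y = 4.
Check: 3*0 + 1*4 = 4 <= 7 and 2*0 + 3*4 = 12 <= 13.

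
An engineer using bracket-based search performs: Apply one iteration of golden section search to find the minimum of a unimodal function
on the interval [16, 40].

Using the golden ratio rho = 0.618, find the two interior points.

Golden section search on [16, 40].
Golden ratio rho = 0.618 (approx).
Interior points:
  x_1 = 16 + (1-0.618)*24 = 25.1680
  x_2 = 16 + 0.618*24 = 30.8320
Compare f(x_1) and f(x_2) to determine which subinterval to keep.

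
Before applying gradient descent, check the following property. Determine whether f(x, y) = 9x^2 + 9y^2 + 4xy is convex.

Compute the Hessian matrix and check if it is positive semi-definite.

f(x,y) = 9x^2 + 9y^2 + 4xy
Hessian H = [[18, 4], [4, 18]]
trace(H) = 36, det(H) = 308
Eigenvalues: (36 +/- sqrt(64)) / 2 = 22, 14
Since both eigenvalues > 0, f is convex.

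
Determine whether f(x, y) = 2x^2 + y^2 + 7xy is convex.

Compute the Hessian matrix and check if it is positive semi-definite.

f(x,y) = 2x^2 + y^2 + 7xy
Hessian H = [[4, 7], [7, 2]]
trace(H) = 6, det(H) = -41
Eigenvalues: (6 +/- sqrt(200)) / 2 = 10.07, -4.071
Since not both eigenvalues positive, f is neither convex nor concave.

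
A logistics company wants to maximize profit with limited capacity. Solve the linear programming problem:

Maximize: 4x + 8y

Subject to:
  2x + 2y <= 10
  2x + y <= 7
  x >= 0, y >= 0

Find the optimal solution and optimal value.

Feasible vertices: (0, 0), (0, 5), (2, 3), (7/2, 0)
Objective 4x + 8y at each:
  (0, 0): 0
  (0, 5): 40
  (2, 3): 32
  (7/2, 0): 14
Maximum is 40 at (0, 5).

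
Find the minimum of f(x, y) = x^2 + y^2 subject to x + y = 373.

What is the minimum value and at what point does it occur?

Substitute y = 373 - x into f(x,y) = x^2 + y^2:
g(x) = x^2 + (373 - x)^2 = 2x^2 - 746x + 139129
g'(x) = 4x - 746 = 0  =>  x = 373/2
y = 373 - 373/2 = 373/2
Minimum value = (373/2)^2 + (373/2)^2 = 139129/2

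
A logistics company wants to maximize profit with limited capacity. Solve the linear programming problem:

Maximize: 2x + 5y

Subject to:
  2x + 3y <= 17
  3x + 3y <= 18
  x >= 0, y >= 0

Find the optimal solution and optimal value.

Feasible vertices: (0, 0), (0, 17/3), (1, 5), (6, 0)
Objective 2x + 5y at each:
  (0, 0): 0
  (0, 17/3): 85/3
  (1, 5): 27
  (6, 0): 12
Maximum is 85/3 at (0, 17/3).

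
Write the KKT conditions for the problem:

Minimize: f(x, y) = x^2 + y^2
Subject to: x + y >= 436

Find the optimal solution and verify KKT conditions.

KKT conditions for min x^2 + y^2 s.t. x + y >= 436:
Stationarity: 2x = mu, 2y = mu
So x = y = mu/2.
Complementary slackness: mu*(x + y - 436) = 0
Primal feasibility: x + y >= 436; dual feasibility: mu >= 0
If mu = 0 then x = y = 0, but 0 + 0 < 436 is infeasible, so the constraint is active.
Constraint active: x + y = 2*(mu/2) = 436 => mu = 436
x = y = 218, f = 95048
Verify: stationarity 2*218 = 436 = mu; primal 218 + 218 = 436 >= 436; dual mu = 436 >= 0; complementary slackness 436*(436 - 436) = 0. All KKT conditions hold.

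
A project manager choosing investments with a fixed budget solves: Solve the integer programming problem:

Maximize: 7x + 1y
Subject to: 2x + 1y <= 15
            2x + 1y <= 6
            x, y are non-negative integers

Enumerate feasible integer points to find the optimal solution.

Constraint 1: 2x + 1y <= 15
Constraint 2: 2x + 1y <= 6
Feasible x range (need y >= 0): 0 <= x <= min(15/2, 6/2) => x in {0, ..., 3}.
Enumerate feasible integer points row by row (the coefficient of y is 1 > 0, so for each x the largest feasible y gives the best value):
  x = 0: y <= min((15 - 2*0)/1, (6 - 2*0)/1) => y in {0, ..., 6}; best 7*0 + 1*6 = 6
  x = 1: y <= min((15 - 2*1)/1, (6 - 2*1)/1) => y in {0, ..., 4}; best 7*1 + 1*4 = 11
  x = 2: y <= min((15 - 2*2)/1, (6 - 2*2)/1) => y in {0, ..., 2}; best 7*2 + 1*2 = 16
  x = 3: y <= min((15 - 2*3)/1, (6 - 2*3)/1) => y in {0}; best 7*3 + 1*0 = 21
The maximum 7x + 1y = 21 is achieved at x = 3, y = 0.
Check: 2*3 + 1*0 = 6 <= 15 and 2*3 + 1*0 = 6 <= 6.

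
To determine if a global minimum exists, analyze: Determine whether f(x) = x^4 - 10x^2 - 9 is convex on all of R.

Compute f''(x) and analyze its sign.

f(x) = x^4 - 10x^2 - 9
f'(x) = 4x^3 + -20x
f''(x) = 12x^2 + -20
f''(0) = -20 < 0, so not convex near x = 0
Therefore, f is not globally convex on R.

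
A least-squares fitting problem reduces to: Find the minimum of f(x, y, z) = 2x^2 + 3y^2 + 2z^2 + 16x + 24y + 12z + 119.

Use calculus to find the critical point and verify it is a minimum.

f(x,y,z) = 2x^2 + 3y^2 + 2z^2 + 16x + 24y + 12z + 119
df/dx = 4x + (16) = 0 => x = -4
df/dy = 6y + (24) = 0 => y = -4
df/dz = 4z + (12) = 0 => z = -3
f(-4,-4,-3) = 2*(-4)^2 + 3*(-4)^2 + 2*(-3)^2 + 16*(-4) + 24*(-4) + 12*(-3) + 119 = 21
Hessian is diagonal with entries 4, 6, 4 > 0, confirmed minimum.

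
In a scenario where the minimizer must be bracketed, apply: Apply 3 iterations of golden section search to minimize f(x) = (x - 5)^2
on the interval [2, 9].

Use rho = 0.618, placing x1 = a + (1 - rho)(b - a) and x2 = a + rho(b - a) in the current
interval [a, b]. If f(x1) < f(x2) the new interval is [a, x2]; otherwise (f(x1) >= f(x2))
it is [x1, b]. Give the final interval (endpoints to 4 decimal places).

Golden section search for min of f(x) = (x - 5)^2 on [2, 9].
Each step: x1 = a + (1 - rho)(b - a), x2 = a + rho(b - a); if f(x1) < f(x2) keep [a, x2], otherwise keep [x1, b].
Step 1: [2.0000, 9.0000], x1=4.6740 (f=0.1063), x2=6.3260 (f=1.7583); f(x1) < f(x2) => keep [2.0000, 6.3260]
Step 2: [2.0000, 6.3260], x1=3.6525 (f=1.8157), x2=4.6735 (f=0.1066); f(x1) > f(x2) => keep [3.6525, 6.3260]
Step 3: [3.6525, 6.3260], x1=4.6738 (f=0.1064), x2=5.3047 (f=0.0929); f(x1) > f(x2) => keep [4.6738, 6.3260]
Final interval: [4.6738, 6.3260]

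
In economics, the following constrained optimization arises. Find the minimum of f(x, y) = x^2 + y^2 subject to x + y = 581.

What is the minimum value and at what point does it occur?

Substitute y = 581 - x into f(x,y) = x^2 + y^2:
g(x) = x^2 + (581 - x)^2 = 2x^2 - 1162x + 337561
g'(x) = 4x - 1162 = 0  =>  x = 581/2
y = 581 - 581/2 = 581/2
Minimum value = (581/2)^2 + (581/2)^2 = 337561/2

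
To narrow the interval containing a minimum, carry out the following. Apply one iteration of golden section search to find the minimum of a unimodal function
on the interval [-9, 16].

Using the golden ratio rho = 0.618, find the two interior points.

Golden section search on [-9, 16].
Golden ratio rho = 0.618 (approx).
Interior points:
  x_1 = -9 + (1-0.618)*25 = 0.5500
  x_2 = -9 + 0.618*25 = 6.4500
Compare f(x_1) and f(x_2) to determine which subinterval to keep.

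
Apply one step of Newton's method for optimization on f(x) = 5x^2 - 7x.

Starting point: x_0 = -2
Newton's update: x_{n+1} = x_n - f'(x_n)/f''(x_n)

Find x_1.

f(x) = 5x^2 - 7x
f'(x) = 10x + (-7), f''(x) = 10
Newton step: x_1 = x_0 - f'(x_0)/f''(x_0)
f'(-2) = -27
x_1 = -2 - -27/10 = 7/10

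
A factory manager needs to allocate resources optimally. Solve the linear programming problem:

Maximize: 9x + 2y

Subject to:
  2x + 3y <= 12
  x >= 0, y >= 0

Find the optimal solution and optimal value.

The feasible region has vertices at [(0, 0), (6, 0), (0, 4)].
Checking objective 9x + 2y at each vertex:
  (0, 0): 9*0 + 2*0 = 0
  (6, 0): 9*6 + 2*0 = 54
  (0, 4): 9*0 + 2*4 = 8
Maximum is 54 at (6, 0).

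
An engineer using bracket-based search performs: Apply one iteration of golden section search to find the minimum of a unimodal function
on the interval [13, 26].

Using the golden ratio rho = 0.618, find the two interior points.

Golden section search on [13, 26].
Golden ratio rho = 0.618 (approx).
Interior points:
  x_1 = 13 + (1-0.618)*13 = 17.9660
  x_2 = 13 + 0.618*13 = 21.0340
Compare f(x_1) and f(x_2) to determine which subinterval to keep.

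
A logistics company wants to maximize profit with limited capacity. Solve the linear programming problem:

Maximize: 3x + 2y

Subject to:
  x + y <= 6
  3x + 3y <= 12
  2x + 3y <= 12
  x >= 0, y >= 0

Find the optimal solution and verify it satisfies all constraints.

Feasible vertices: (0, 0), (0, 4), (4, 0)
Objective 3x + 2y at each vertex:
  (0, 0): 0
  (0, 4): 8
  (4, 0): 12
Maximum is 12 at (4, 0).
Verify constraints at (x, y) = (4, 0):
  1*4 + 1*0 = 4 <= 6
  3*4 + 3*0 = 12 <= 12 (active)
  2*4 + 3*0 = 8 <= 12
  x = 4 >= 0, y = 0 >= 0. All constraints satisfied.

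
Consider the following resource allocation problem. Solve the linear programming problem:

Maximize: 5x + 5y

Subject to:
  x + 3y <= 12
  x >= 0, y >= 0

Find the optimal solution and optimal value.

The feasible region has vertices at [(0, 0), (12, 0), (0, 4)].
Checking objective 5x + 5y at each vertex:
  (0, 0): 5*0 + 5*0 = 0
  (12, 0): 5*12 + 5*0 = 60
  (0, 4): 5*0 + 5*4 = 20
Maximum is 60 at (12, 0).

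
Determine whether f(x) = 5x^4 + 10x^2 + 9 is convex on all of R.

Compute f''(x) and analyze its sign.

f(x) = 5x^4 + 10x^2 + 9
f'(x) = 20x^3 + 20x
f''(x) = 60x^2 + 20
f''(x) = 60x^2 + 20 >= 20 > 0 for all x
Therefore, f is convex on R.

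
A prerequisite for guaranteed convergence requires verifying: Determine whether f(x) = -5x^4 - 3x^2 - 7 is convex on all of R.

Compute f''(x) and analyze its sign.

f(x) = -5x^4 - 3x^2 - 7
f'(x) = -20x^3 + -6x
f''(x) = -60x^2 + -6
f''(x) = -60x^2 + -6 <= -6 < 0 for all x
Therefore, f is concave on R.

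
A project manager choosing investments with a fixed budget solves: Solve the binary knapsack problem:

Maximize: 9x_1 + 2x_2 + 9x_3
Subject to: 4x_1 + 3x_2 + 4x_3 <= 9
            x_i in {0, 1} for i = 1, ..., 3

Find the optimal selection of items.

Items: item 1 (v=9, w=4), item 2 (v=2, w=3), item 3 (v=9, w=4)
Capacity: 9
Checking all 8 subsets (w = total weight, v = total value):
  {}: w = 0, v = 0
  {1}: w = 4, v = 9
  {2}: w = 3, v = 2
  {3}: w = 4, v = 9
  {1, 2}: w = 7, v = 11
  {1, 3}: w = 8, v = 18
  {2, 3}: w = 7, v = 11
  {1, 2, 3}: w = 11 > 9, infeasible
Best feasible subset: items [1, 3]
Total weight: 8 <= 9, total value: 18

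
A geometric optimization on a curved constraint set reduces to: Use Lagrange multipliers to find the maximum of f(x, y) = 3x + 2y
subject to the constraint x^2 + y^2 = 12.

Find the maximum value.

Set up Lagrange conditions: grad f = lambda * grad g
  3 = 2*lambda*x
  2 = 2*lambda*y
From these: x/y = 3/2, so x = 3t, y = 2t for some t.
Substitute into constraint: (3t)^2 + (2t)^2 = 12
  t^2 * 13 = 12
  t = sqrt(12/13)
Maximum = 3*x + 2*y = (3^2 + 2^2)*t = 13 * sqrt(12/13) = sqrt(156)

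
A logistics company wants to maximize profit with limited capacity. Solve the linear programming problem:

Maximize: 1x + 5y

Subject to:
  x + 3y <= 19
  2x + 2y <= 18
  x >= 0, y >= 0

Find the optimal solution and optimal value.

Feasible vertices: (0, 0), (0, 19/3), (4, 5), (9, 0)
Objective 1x + 5y at each:
  (0, 0): 0
  (0, 19/3): 95/3
  (4, 5): 29
  (9, 0): 9
Maximum is 95/3 at (0, 19/3).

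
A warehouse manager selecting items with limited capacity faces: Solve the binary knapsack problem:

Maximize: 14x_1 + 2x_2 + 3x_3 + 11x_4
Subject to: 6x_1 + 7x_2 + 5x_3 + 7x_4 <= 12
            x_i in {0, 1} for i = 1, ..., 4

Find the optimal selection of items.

Items: item 1 (v=14, w=6), item 2 (v=2, w=7), item 3 (v=3, w=5), item 4 (v=11, w=7)
Capacity: 12
Checking all 16 subsets (w = total weight, v = total value):
  {}: w = 0, v = 0
  {1}: w = 6, v = 14
  {2}: w = 7, v = 2
  {3}: w = 5, v = 3
  {4}: w = 7, v = 11
  {1, 2}: w = 13 > 12, infeasible
  {1, 3}: w = 11, v = 17
  {1, 4}: w = 13 > 12, infeasible
  {2, 3}: w = 12, v = 5
  {2, 4}: w = 14 > 12, infeasible
  {3, 4}: w = 12, v = 14
  {1, 2, 3}: w = 18 > 12, infeasible
  {1, 2, 4}: w = 20 > 12, infeasible
  {1, 3, 4}: w = 18 > 12, infeasible
  {2, 3, 4}: w = 19 > 12, infeasible
  {1, 2, 3, 4}: w = 25 > 12, infeasible
Best feasible subset: items [1, 3]
Total weight: 11 <= 12, total value: 17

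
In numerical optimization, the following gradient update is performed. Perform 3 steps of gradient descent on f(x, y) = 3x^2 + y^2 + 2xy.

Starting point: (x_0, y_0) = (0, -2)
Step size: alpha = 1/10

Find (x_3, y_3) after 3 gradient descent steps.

f(x,y) = 3x^2 + y^2 + 2xy
grad_x = 6x + 2y, grad_y = 2y + 2x
Step 1: grad = (-4, -4), (2/5, -8/5)
Step 2: grad = (-4/5, -12/5), (12/25, -34/25)
Step 3: grad = (4/25, -44/25), (58/125, -148/125)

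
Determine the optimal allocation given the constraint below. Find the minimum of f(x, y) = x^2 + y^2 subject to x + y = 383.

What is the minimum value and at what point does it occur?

Substitute y = 383 - x into f(x,y) = x^2 + y^2:
g(x) = x^2 + (383 - x)^2 = 2x^2 - 766x + 146689
g'(x) = 4x - 766 = 0  =>  x = 383/2
y = 383 - 383/2 = 383/2
Minimum value = (383/2)^2 + (383/2)^2 = 146689/2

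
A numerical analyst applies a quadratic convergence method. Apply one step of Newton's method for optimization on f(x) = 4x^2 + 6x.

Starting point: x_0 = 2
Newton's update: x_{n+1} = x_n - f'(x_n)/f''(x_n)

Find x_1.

f(x) = 4x^2 + 6x
f'(x) = 8x + (6), f''(x) = 8
Newton step: x_1 = x_0 - f'(x_0)/f''(x_0)
f'(2) = 22
x_1 = 2 - 22/8 = -3/4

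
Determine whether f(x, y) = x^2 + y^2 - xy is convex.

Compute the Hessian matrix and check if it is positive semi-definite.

f(x,y) = x^2 + y^2 - xy
Hessian H = [[2, -1], [-1, 2]]
trace(H) = 4, det(H) = 3
Eigenvalues: (4 +/- sqrt(4)) / 2 = 3, 1
Since both eigenvalues > 0, f is convex.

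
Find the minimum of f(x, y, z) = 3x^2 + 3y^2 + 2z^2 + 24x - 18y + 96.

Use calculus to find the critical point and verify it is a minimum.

f(x,y,z) = 3x^2 + 3y^2 + 2z^2 + 24x - 18y + 96
df/dx = 6x + (24) = 0 => x = -4
df/dy = 6y + (-18) = 0 => y = 3
df/dz = 4z + (0) = 0 => z = 0
f(-4,3,0) = 3*(-4)^2 + 3*(3)^2 + 2*(0)^2 + 24*(-4) + -18*(3) + 96 = 21
Hessian is diagonal with entries 6, 6, 4 > 0, confirmed minimum.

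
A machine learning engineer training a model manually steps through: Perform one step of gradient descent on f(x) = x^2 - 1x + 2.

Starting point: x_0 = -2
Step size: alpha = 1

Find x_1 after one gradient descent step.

f(x) = x^2 - 1x + 2
f'(x) = 2x - 1
f'(-2) = 2*-2 + (-1) = -5
x_1 = x_0 - alpha * f'(x_0) = -2 - 1 * -5 = 3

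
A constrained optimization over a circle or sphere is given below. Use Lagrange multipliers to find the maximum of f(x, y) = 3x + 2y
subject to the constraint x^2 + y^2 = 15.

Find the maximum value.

Set up Lagrange conditions: grad f = lambda * grad g
  3 = 2*lambda*x
  2 = 2*lambda*y
From these: x/y = 3/2, so x = 3t, y = 2t for some t.
Substitute into constraint: (3t)^2 + (2t)^2 = 15
  t^2 * 13 = 15
  t = sqrt(15/13)
Maximum = 3*x + 2*y = (3^2 + 2^2)*t = 13 * sqrt(15/13) = sqrt(195)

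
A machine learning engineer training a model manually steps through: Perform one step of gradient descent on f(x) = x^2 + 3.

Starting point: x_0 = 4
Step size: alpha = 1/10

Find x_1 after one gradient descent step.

f(x) = x^2 + 3
f'(x) = 2x + 0
f'(4) = 2*4 + (0) = 8
x_1 = x_0 - alpha * f'(x_0) = 4 - 1/10 * 8 = 16/5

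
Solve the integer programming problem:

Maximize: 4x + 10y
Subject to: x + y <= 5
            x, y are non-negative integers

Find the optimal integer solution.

Objective: 4x + 10y, constraint: x + y <= 5
Coefficient of y is 10 > coefficient of x is 4, so allocate the entire budget to y.
Optimal: x = 0, y = 5, value = 50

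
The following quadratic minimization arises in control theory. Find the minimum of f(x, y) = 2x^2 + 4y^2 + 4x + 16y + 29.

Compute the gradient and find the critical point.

f(x,y) = 2x^2 + 4y^2 + 4x + 16y + 29
df/dx = 4x + (4) = 0  =>  x = -1
df/dy = 8y + (16) = 0  =>  y = -2
f(-1, -2) = 2*(-1)^2 + 4*(-2)^2 + 4*(-1) + 16*(-2) + 29 = 11
Hessian is diagonal with entries 4, 8 > 0, so this is a minimum.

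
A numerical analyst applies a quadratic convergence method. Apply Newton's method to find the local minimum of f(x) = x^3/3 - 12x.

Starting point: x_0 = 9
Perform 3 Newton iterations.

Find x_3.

f(x) = x^3/3 - 12x
f'(x) = x^2 - 12, f''(x) = 2x
Newton update: x_{n+1} = x_n - (x_n^2 - 12)/(2*x_n)
Step 1: x_0 = 9, f'=69, f''=18, x_1 = 31/6
Step 2: x_1 = 31/6, f'=529/36, f''=31/3, x_2 = 1393/372
Step 3: x_2 = 1393/372, f'=279841/138384, f''=1393/186, x_3 = 3601057/1036392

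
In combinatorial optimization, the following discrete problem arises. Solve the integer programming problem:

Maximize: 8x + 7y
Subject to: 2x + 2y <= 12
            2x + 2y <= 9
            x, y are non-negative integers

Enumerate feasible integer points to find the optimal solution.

Constraint 1: 2x + 2y <= 12
Constraint 2: 2x + 2y <= 9
Feasible x range (need y >= 0): 0 <= x <= min(12/2, 9/2) => x in {0, ..., 4}.
Enumerate feasible integer points row by row (the coefficient of y is 7 > 0, so for each x the largest feasible y gives the best value):
  x = 0: y <= min((12 - 2*0)/2, (9 - 2*0)/2) => y in {0, ..., 4}; best 8*0 + 7*4 = 28
  x = 1: y <= min((12 - 2*1)/2, (9 - 2*1)/2) => y in {0, ..., 3}; best 8*1 + 7*3 = 29
  x = 2: y <= min((12 - 2*2)/2, (9 - 2*2)/2) => y in {0, ..., 2}; best 8*2 + 7*2 = 30
  x = 3: y <= min((12 - 2*3)/2, (9 - 2*3)/2) => y in {0, ..., 1}; best 8*3 + 7*1 = 31
  x = 4: y <= min((12 - 2*4)/2, (9 - 2*4)/2) => y in {0}; best 8*4 + 7*0 = 32
The maximum 8x + 7y = 32 is achieved at x = 4, y = 0.
Check: 2*4 + 2*0 = 8 <= 12 and 2*4 + 2*0 = 8 <= 9.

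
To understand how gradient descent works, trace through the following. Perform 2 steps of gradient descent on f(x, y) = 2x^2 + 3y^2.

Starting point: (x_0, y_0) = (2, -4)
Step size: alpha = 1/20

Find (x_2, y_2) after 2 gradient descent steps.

f(x,y) = 2x^2 + 3y^2
grad_x = 4x + 0y, grad_y = 6y + 0x
Step 1: grad = (8, -24), (8/5, -14/5)
Step 2: grad = (32/5, -84/5), (32/25, -49/25)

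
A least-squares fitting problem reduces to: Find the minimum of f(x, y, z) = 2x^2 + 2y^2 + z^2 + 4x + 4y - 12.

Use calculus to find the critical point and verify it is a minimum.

f(x,y,z) = 2x^2 + 2y^2 + z^2 + 4x + 4y - 12
df/dx = 4x + (4) = 0 => x = -1
df/dy = 4y + (4) = 0 => y = -1
df/dz = 2z + (0) = 0 => z = 0
f(-1,-1,0) = 2*(-1)^2 + 2*(-1)^2 + 1*(0)^2 + 4*(-1) + 4*(-1) + -12 = -16
Hessian is diagonal with entries 4, 4, 2 > 0, confirmed minimum.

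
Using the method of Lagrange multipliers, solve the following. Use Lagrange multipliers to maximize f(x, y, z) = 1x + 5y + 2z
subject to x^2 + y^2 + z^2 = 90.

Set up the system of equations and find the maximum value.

Lagrange conditions: 1 = 2*lambda*x, 5 = 2*lambda*y, 2 = 2*lambda*z
So x:1 = y:5 = z:2, i.e. x = 1t, y = 5t, z = 2t
Constraint: t^2*(1^2 + 5^2 + 2^2) = 90
  t^2 * 30 = 90  =>  t = sqrt(3)
Maximum = 1*1t + 5*5t + 2*2t = 30*sqrt(3) = sqrt(2700)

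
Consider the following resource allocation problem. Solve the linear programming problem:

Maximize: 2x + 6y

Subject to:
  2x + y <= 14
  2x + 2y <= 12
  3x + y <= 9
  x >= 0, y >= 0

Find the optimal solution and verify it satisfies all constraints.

Feasible vertices: (0, 0), (0, 6), (3/2, 9/2), (3, 0)
Objective 2x + 6y at each vertex:
  (0, 0): 0
  (0, 6): 36
  (3/2, 9/2): 30
  (3, 0): 6
Maximum is 36 at (0, 6).
Verify constraints at (x, y) = (0, 6):
  2*0 + 1*6 = 6 <= 14
  2*0 + 2*6 = 12 <= 12 (active)
  3*0 + 1*6 = 6 <= 9
  x = 0 >= 0, y = 6 >= 0. All constraints satisfied.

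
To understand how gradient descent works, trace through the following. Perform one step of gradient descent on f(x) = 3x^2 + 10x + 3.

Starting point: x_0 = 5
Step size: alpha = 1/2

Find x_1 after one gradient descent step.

f(x) = 3x^2 + 10x + 3
f'(x) = 6x + 10
f'(5) = 6*5 + (10) = 40
x_1 = x_0 - alpha * f'(x_0) = 5 - 1/2 * 40 = -15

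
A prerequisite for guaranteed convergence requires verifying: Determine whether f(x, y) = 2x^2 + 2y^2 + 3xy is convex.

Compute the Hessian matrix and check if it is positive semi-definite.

f(x,y) = 2x^2 + 2y^2 + 3xy
Hessian H = [[4, 3], [3, 4]]
trace(H) = 8, det(H) = 7
Eigenvalues: (8 +/- sqrt(36)) / 2 = 7, 1
Since both eigenvalues > 0, f is convex.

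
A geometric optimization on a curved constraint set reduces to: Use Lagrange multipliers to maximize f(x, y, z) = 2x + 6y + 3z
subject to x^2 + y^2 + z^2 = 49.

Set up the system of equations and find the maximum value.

Lagrange conditions: 2 = 2*lambda*x, 6 = 2*lambda*y, 3 = 2*lambda*z
So x:2 = y:6 = z:3, i.e. x = 2t, y = 6t, z = 3t
Constraint: t^2*(2^2 + 6^2 + 3^2) = 49
  t^2 * 49 = 49  =>  t = sqrt(1)
Maximum = 2*2t + 6*6t + 3*3t = 49*sqrt(1) = 49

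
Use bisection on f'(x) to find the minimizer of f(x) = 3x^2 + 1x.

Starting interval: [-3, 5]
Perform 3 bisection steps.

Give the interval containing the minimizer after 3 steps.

Finding critical point of f(x) = 3x^2 + 1x using bisection on f'(x) = 6x + 1.
f'(x) = 0 when x = -1/6.
Starting interval: [-3, 5]
Step 1: mid = 1, f'(mid) = 7, new interval = [-3, 1]
Step 2: mid = -1, f'(mid) = -5, new interval = [-1, 1]
Step 3: mid = 0, f'(mid) = 1, new interval = [-1, 0]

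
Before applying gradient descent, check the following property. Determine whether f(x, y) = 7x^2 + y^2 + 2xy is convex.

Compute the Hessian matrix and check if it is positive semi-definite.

f(x,y) = 7x^2 + y^2 + 2xy
Hessian H = [[14, 2], [2, 2]]
trace(H) = 16, det(H) = 24
Eigenvalues: (16 +/- sqrt(160)) / 2 = 14.32, 1.675
Since both eigenvalues > 0, f is convex.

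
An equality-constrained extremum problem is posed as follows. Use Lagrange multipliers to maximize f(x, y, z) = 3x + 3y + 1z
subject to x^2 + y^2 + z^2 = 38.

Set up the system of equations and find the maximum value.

Lagrange conditions: 3 = 2*lambda*x, 3 = 2*lambda*y, 1 = 2*lambda*z
So x:3 = y:3 = z:1, i.e. x = 3t, y = 3t, z = 1t
Constraint: t^2*(3^2 + 3^2 + 1^2) = 38
  t^2 * 19 = 38  =>  t = sqrt(2)
Maximum = 3*3t + 3*3t + 1*1t = 19*sqrt(2) = sqrt(722)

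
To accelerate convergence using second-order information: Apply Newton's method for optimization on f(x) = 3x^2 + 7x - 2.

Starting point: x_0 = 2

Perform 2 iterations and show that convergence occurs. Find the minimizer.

f(x) = 3x^2 + 7x - 2, f'(x) = 6x + (7), f''(x) = 6
Step 1: f'(2) = 19, x_1 = 2 - 19/6 = -7/6
Step 2: f'(-7/6) = 0, x_2 = -7/6 (converged)
Newton's method converges in 1 step for quadratics.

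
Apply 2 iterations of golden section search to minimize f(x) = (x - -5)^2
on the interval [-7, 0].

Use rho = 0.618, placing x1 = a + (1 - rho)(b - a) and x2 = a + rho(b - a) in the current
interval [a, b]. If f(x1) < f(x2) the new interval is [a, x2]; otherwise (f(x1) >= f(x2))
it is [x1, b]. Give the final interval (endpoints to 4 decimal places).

Golden section search for min of f(x) = (x - -5)^2 on [-7, 0].
Each step: x1 = a + (1 - rho)(b - a), x2 = a + rho(b - a); if f(x1) < f(x2) keep [a, x2], otherwise keep [x1, b].
Step 1: [-7.0000, 0.0000], x1=-4.3260 (f=0.4543), x2=-2.6740 (f=5.4103); f(x1) < f(x2) => keep [-7.0000, -2.6740]
Step 2: [-7.0000, -2.6740], x1=-5.3475 (f=0.1207), x2=-4.3265 (f=0.4536); f(x1) < f(x2) => keep [-7.0000, -4.3265]
Final interval: [-7.0000, -4.3265]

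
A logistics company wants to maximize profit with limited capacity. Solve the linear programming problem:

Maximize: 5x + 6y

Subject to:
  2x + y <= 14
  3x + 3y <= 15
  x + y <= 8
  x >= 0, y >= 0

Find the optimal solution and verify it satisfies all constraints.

Feasible vertices: (0, 0), (0, 5), (5, 0)
Objective 5x + 6y at each vertex:
  (0, 0): 0
  (0, 5): 30
  (5, 0): 25
Maximum is 30 at (0, 5).
Verify constraints at (x, y) = (0, 5):
  2*0 + 1*5 = 5 <= 14
  3*0 + 3*5 = 15 <= 15 (active)
  1*0 + 1*5 = 5 <= 8
  x = 0 >= 0, y = 5 >= 0. All constraints satisfied.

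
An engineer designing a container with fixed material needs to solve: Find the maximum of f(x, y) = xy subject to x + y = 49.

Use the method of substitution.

Substitute y = 49 - x into f(x,y) = xy:
g(x) = x(49 - x) = 49x - x^2
g'(x) = 49 - 2x = 0  =>  x = 49/2
y = 49 - 49/2 = 49/2
Maximum value = (49/2) * (49/2) = 2401/4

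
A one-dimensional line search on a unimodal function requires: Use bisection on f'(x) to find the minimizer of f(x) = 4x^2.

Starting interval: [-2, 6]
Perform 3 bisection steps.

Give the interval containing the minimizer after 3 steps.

Finding critical point of f(x) = 4x^2 using bisection on f'(x) = 8x + 0.
f'(x) = 0 when x = 0.
Starting interval: [-2, 6]
Step 1: mid = 2, f'(mid) = 16, new interval = [-2, 2]
Step 2: mid = 0, f'(mid) = 0, new interval = [0, 0]
Step 3: mid = 0, f'(mid) = 0, new interval = [0, 0]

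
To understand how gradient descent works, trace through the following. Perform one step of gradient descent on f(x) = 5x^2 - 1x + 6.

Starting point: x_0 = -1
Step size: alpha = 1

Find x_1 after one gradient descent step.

f(x) = 5x^2 - 1x + 6
f'(x) = 10x - 1
f'(-1) = 10*-1 + (-1) = -11
x_1 = x_0 - alpha * f'(x_0) = -1 - 1 * -11 = 10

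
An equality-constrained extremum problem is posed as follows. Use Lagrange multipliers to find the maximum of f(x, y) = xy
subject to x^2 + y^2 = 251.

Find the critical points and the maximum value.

Lagrange conditions: y = 2*lambda*x and x = 2*lambda*y
If x = 0 then y = 0, violating the constraint, so x, y != 0.
Dividing: y/x = x/y => x^2 = y^2 => y = x or y = -x
Constraint: 2x^2 = 251 => x^2 = 251/2 => x = +/-sqrt(251/2)
Critical points: (sqrt(251/2), sqrt(251/2)), (-sqrt(251/2), -sqrt(251/2)), (sqrt(251/2), -sqrt(251/2)), (-sqrt(251/2), sqrt(251/2))
  y = x:  xy = x^2 = 251/2  at (sqrt(251/2), sqrt(251/2)) and (-sqrt(251/2), -sqrt(251/2))
  y = -x: xy = -x^2 = -251/2 at (sqrt(251/2), -sqrt(251/2)) and (-sqrt(251/2), sqrt(251/2))
Maximum xy = 251/2 at (sqrt(251/2), sqrt(251/2)) and (-sqrt(251/2), -sqrt(251/2))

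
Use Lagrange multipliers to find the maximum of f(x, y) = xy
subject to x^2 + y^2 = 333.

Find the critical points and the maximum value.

Lagrange conditions: y = 2*lambda*x and x = 2*lambda*y
If x = 0 then y = 0, violating the constraint, so x, y != 0.
Dividing: y/x = x/y => x^2 = y^2 => y = x or y = -x
Constraint: 2x^2 = 333 => x^2 = 333/2 => x = +/-sqrt(333/2)
Critical points: (sqrt(333/2), sqrt(333/2)), (-sqrt(333/2), -sqrt(333/2)), (sqrt(333/2), -sqrt(333/2)), (-sqrt(333/2), sqrt(333/2))
  y = x:  xy = x^2 = 333/2  at (sqrt(333/2), sqrt(333/2)) and (-sqrt(333/2), -sqrt(333/2))
  y = -x: xy = -x^2 = -333/2 at (sqrt(333/2), -sqrt(333/2)) and (-sqrt(333/2), sqrt(333/2))
Maximum xy = 333/2 at (sqrt(333/2), sqrt(333/2)) and (-sqrt(333/2), -sqrt(333/2))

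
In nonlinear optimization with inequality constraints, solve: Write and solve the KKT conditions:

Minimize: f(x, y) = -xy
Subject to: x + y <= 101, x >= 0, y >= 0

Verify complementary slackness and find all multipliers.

Problem: min -xy s.t. x + y <= 101 (multiplier lambda), x >= 0 (mu_x), y >= 0 (mu_y)
KKT stationarity: -y + lambda - mu_x = 0, -x + lambda - mu_y = 0, with lambda, mu_x, mu_y >= 0
Complementary slackness: lambda*(x + y - 101) = 0, mu_x*x = 0, mu_y*y = 0
If lambda = 0: y = -mu_x <= 0 and x = -mu_y <= 0 force x = y = 0 with f = 0; but x = y = 101/2 is feasible with f = -10201/4 < 0, so this is not the minimum. Hence lambda > 0 and x + y = 101.
Try x > 0, y > 0 (so mu_x = mu_y = 0): y = lambda, x = lambda => x = y = lambda
x + y = 101 => 2*lambda = 101 => lambda = 101/2
x* = y* = 101/2 > 0, consistent with mu_x = mu_y = 0.
(Any feasible point with x = 0 or y = 0 has f = 0 > -10201/4, so the minimum is not on those boundaries.)
min(-xy) = -10201/4 (i.e. max xy = 10201/4)
Multipliers: lambda = 101/2, mu_x = 0, mu_y = 0
Complementary slackness: lambda*(x + y - 101) = 101/2*(101/2 + 101/2 - 101) = 0, mu_x*x = 0*101/2 = 0, mu_y*y = 0*101/2 = 0. Satisfied.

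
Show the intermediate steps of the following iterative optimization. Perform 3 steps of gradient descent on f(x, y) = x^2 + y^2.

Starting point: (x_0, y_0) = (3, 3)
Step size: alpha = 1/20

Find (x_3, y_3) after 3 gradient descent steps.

f(x,y) = x^2 + y^2
grad_x = 2x + 0y, grad_y = 2y + 0x
Step 1: grad = (6, 6), (27/10, 27/10)
Step 2: grad = (27/5, 27/5), (243/100, 243/100)
Step 3: grad = (243/50, 243/50), (2187/1000, 2187/1000)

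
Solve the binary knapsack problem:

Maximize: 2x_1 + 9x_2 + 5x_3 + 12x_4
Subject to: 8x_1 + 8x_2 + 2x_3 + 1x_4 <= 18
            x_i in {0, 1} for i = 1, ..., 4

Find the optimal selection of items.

Items: item 1 (v=2, w=8), item 2 (v=9, w=8), item 3 (v=5, w=2), item 4 (v=12, w=1)
Capacity: 18
Checking all 16 subsets (w = total weight, v = total value):
  {}: w = 0, v = 0
  {1}: w = 8, v = 2
  {2}: w = 8, v = 9
  {3}: w = 2, v = 5
  {4}: w = 1, v = 12
  {1, 2}: w = 16, v = 11
  {1, 3}: w = 10, v = 7
  {1, 4}: w = 9, v = 14
  {2, 3}: w = 10, v = 14
  {2, 4}: w = 9, v = 21
  {3, 4}: w = 3, v = 17
  {1, 2, 3}: w = 18, v = 16
  {1, 2, 4}: w = 17, v = 23
  {1, 3, 4}: w = 11, v = 19
  {2, 3, 4}: w = 11, v = 26
  {1, 2, 3, 4}: w = 19 > 18, infeasible
Best feasible subset: items [2, 3, 4]
Total weight: 11 <= 18, total value: 26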